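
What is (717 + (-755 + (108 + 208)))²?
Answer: 77284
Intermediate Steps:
(717 + (-755 + (108 + 208)))² = (717 + (-755 + 316))² = (717 - 439)² = 278² = 77284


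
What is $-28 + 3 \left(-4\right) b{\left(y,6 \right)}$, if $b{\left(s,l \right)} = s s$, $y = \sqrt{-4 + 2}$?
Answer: $-4$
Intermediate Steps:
$y = i \sqrt{2}$ ($y = \sqrt{-2} = i \sqrt{2} \approx 1.4142 i$)
$b{\left(s,l \right)} = s^{2}$
$-28 + 3 \left(-4\right) b{\left(y,6 \right)} = -28 + 3 \left(-4\right) \left(i \sqrt{2}\right)^{2} = -28 - -24 = -28 + 24 = -4$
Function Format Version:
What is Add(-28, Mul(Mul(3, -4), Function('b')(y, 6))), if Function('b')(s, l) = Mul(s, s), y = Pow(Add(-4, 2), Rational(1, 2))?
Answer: -4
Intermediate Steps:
y = Mul(I, Pow(2, Rational(1, 2))) (y = Pow(-2, Rational(1, 2)) = Mul(I, Pow(2, Rational(1, 2))) ≈ Mul(1.4142, I))
Function('b')(s, l) = Pow(s, 2)
Add(-28, Mul(Mul(3, -4), Function('b')(y, 6))) = Add(-28, Mul(Mul(3, -4), Pow(Mul(I, Pow(2, Rational(1, 2))), 2))) = Add(-28, Mul(-12, -2)) = Add(-28, 24) = -4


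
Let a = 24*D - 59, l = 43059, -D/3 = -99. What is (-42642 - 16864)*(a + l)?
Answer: -2982916768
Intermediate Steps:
D = 297 (D = -3*(-99) = 297)
a = 7069 (a = 24*297 - 59 = 7128 - 59 = 7069)
(-42642 - 16864)*(a + l) = (-42642 - 16864)*(7069 + 43059) = -59506*50128 = -2982916768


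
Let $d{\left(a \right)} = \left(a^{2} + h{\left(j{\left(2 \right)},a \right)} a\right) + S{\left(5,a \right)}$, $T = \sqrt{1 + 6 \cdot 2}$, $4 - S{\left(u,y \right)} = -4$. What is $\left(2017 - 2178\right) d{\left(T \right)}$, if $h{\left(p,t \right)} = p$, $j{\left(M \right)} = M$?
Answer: $-3381 - 322 \sqrt{13} \approx -4542.0$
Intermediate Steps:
$S{\left(u,y \right)} = 8$ ($S{\left(u,y \right)} = 4 - -4 = 4 + 4 = 8$)
$T = \sqrt{13}$ ($T = \sqrt{1 + 12} = \sqrt{13} \approx 3.6056$)
$d{\left(a \right)} = 8 + a^{2} + 2 a$ ($d{\left(a \right)} = \left(a^{2} + 2 a\right) + 8 = 8 + a^{2} + 2 a$)
$\left(2017 - 2178\right) d{\left(T \right)} = \left(2017 - 2178\right) \left(8 + \left(\sqrt{13}\right)^{2} + 2 \sqrt{13}\right) = - 161 \left(8 + 13 + 2 \sqrt{13}\right) = - 161 \left(21 + 2 \sqrt{13}\right) = -3381 - 322 \sqrt{13}$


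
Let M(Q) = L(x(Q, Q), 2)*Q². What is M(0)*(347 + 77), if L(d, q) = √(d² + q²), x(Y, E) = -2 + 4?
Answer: 0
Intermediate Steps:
x(Y, E) = 2
M(Q) = 2*√2*Q² (M(Q) = √(2² + 2²)*Q² = √(4 + 4)*Q² = √8*Q² = (2*√2)*Q² = 2*√2*Q²)
M(0)*(347 + 77) = (2*√2*0²)*(347 + 77) = (2*√2*0)*424 = 0*424 = 0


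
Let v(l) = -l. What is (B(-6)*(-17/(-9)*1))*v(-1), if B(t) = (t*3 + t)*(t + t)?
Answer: 544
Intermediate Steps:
B(t) = 8*t² (B(t) = (3*t + t)*(2*t) = (4*t)*(2*t) = 8*t²)
(B(-6)*(-17/(-9)*1))*v(-1) = ((8*(-6)²)*(-17/(-9)*1))*(-1*(-1)) = ((8*36)*(-17*(-⅑)*1))*1 = (288*((17/9)*1))*1 = (288*(17/9))*1 = 544*1 = 544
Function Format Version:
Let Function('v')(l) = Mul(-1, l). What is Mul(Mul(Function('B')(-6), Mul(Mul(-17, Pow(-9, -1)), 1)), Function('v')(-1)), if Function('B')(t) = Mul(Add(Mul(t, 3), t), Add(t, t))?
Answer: 544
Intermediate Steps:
Function('B')(t) = Mul(8, Pow(t, 2)) (Function('B')(t) = Mul(Add(Mul(3, t), t), Mul(2, t)) = Mul(Mul(4, t), Mul(2, t)) = Mul(8, Pow(t, 2)))
Mul(Mul(Function('B')(-6), Mul(Mul(-17, Pow(-9, -1)), 1)), Function('v')(-1)) = Mul(Mul(Mul(8, Pow(-6, 2)), Mul(Mul(-17, Pow(-9, -1)), 1)), Mul(-1, -1)) = Mul(Mul(Mul(8, 36), Mul(Mul(-17, Rational(-1, 9)), 1)), 1) = Mul(Mul(288, Mul(Rational(17, 9), 1)), 1) = Mul(Mul(288, Rational(17, 9)), 1) = Mul(544, 1) = 544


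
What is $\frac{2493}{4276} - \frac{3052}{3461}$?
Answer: $- \frac{4422079}{14799236} \approx -0.2988$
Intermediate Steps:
$\frac{2493}{4276} - \frac{3052}{3461} = - \frac{4422079}{14799236}$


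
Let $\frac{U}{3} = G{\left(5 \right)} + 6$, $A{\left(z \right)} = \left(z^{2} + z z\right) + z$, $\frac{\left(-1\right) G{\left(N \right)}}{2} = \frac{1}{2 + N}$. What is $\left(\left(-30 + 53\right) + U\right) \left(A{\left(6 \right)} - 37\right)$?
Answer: $\frac{11521}{7} \approx 1645.9$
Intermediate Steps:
$G{\left(N \right)} = - \frac{2}{2 + N}$
$A{\left(z \right)} = z + 2 z^{2}$ ($A{\left(z \right)} = \left(z^{2} + z^{2}\right) + z = 2 z^{2} + z = z + 2 z^{2}$)
$U = \frac{120}{7}$ ($U = 3 \left(- \frac{2}{2 + 5} + 6\right) = 3 \left(- \frac{2}{7} + 6\right) = 3 \cdot \frac{40}{7} = \frac{120}{7} \approx 17.143$)
$\left(\left(-30 + 53\right) + U\right) \left(A{\left(6 \right)} - 37\right) = \left(\left(-30 + 53\right) + \frac{120}{7}\right) \left(6 \left(1 + 2 \cdot 6\right) - 37\right) = \left(23 + \frac{120}{7}\right) \left(6 \left(1 + 12\right) - 37\right) = \frac{281 \left(6 \cdot 13 - 37\right)}{7} = \frac{281 \left(78 - 37\right)}{7} = \frac{281}{7} \cdot 41 = \frac{11521}{7}$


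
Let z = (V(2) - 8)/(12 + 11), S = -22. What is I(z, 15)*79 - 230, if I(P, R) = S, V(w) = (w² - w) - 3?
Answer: -1968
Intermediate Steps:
V(w) = -3 + w² - w
z = -9/23 (z = ((-3 + 2² - 1*2) - 8)/(12 + 11) = ((-3 + 4 - 2) - 8)/23 = (-1 - 8)*(1/23) = -9*1/23 = -9/23 ≈ -0.39130)
I(P, R) = -22
I(z, 15)*79 - 230 = -22*79 - 230 = -1738 - 230 = -1968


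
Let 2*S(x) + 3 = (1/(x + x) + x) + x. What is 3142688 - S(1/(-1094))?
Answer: 3438401523/1094 ≈ 3.1430e+6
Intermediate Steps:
S(x) = -3/2 + x + 1/(4*x) (S(x) = -3/2 + ((1/(x + x) + x) + x)/2 = -3/2 + ((1/(2*x) + x) + x)/2 = -3/2 + ((x + 1/(2*x)) + x)/2 = -3/2 + (1/(2*x) + 2*x)/2 = -3/2 + (x + 1/(4*x)) = -3/2 + x + 1/(4*x))
3142688 - S(1/(-1094)) = 3142688 - (-3/2 + 1/(-1094) + 1/(4*(1/(-1094)))) = 3142688 - (-3/2 - 1/1094 + 1/(4*(-1/1094))) = 3142688 - (-3/2 - 1/1094 + (¼)*(-1094)) = 3142688 - (-3/2 - 1/1094 - 547/2) = 3142688 - 1*(-300851/1094) = 3142688 + 300851/1094 = 3438401523/1094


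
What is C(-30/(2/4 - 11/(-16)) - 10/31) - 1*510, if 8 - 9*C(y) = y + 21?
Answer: -898699/1767 ≈ -508.60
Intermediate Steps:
C(y) = -13/9 - y/9 (C(y) = 8/9 - (y + 21)/9 = 8/9 - (21 + y)/9 = 8/9 + (-7/3 - y/9) = -13/9 - y/9)
C(-30/(2/4 - 11/(-16)) - 10/31) - 1*510 = (-13/9 - (-30/(2/4 - 11/(-16)) - 10/31)/9) - 1*510 = (-13/9 - (-30/(2*(¼) - 11*(-1/16)) - 10*1/31)/9) - 510 = (-13/9 - (-30/(½ + 11/16) - 10/31)/9) - 510 = (-13/9 - (-30/19/16 - 10/31)/9) - 510 = (-13/9 - (-30*16/19 - 10/31)/9) - 510 = (-13/9 - (-480/19 - 10/31)/9) - 510 = (-13/9 - ⅑*(-15070/589)) - 510 = (-13/9 + 15070/5301) - 510 = 2471/1767 - 510 = -898699/1767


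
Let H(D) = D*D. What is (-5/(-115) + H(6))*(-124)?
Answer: -102796/23 ≈ -4469.4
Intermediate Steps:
H(D) = D**2
(-5/(-115) + H(6))*(-124) = (-5/(-115) + 6**2)*(-124) = (-5*(-1/115) + 36)*(-124) = (1/23 + 36)*(-124) = (829/23)*(-124) = -102796/23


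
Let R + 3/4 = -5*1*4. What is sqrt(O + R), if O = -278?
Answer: I*sqrt(1195)/2 ≈ 17.284*I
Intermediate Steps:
R = -83/4 (R = -3/4 - 5*1*4 = -3/4 - 5*4 = -3/4 - 20 = -83/4 ≈ -20.750)
sqrt(O + R) = sqrt(-278 - 83/4) = sqrt(-1195/4) = I*sqrt(1195)/2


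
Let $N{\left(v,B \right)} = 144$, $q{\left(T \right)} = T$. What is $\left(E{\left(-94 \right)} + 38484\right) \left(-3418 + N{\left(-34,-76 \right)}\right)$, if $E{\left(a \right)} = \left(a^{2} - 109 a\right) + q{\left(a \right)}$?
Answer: $-188163328$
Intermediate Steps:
$E{\left(a \right)} = a^{2} - 108 a$ ($E{\left(a \right)} = \left(a^{2} - 109 a\right) + a = a^{2} - 108 a$)
$\left(E{\left(-94 \right)} + 38484\right) \left(-3418 + N{\left(-34,-76 \right)}\right) = \left(- 94 \left(-108 - 94\right) + 38484\right) \left(-3418 + 144\right) = \left(\left(-94\right) \left(-202\right) + 38484\right) \left(-3274\right) = \left(18988 + 38484\right) \left(-3274\right) = 57472 \left(-3274\right) = -188163328$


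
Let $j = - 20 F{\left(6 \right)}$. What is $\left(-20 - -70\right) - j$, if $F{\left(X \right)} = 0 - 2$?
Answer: $10$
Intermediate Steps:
$F{\left(X \right)} = -2$
$j = 40$ ($j = \left(-20\right) \left(-2\right) = 40$)
$\left(-20 - -70\right) - j = \left(-20 - -70\right) - 40 = \left(-20 + 70\right) - 40 = 50 - 40 = 10$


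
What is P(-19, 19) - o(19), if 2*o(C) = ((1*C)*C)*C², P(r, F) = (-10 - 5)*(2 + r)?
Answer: -129811/2 ≈ -64906.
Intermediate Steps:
P(r, F) = -30 - 15*r (P(r, F) = -15*(2 + r) = -30 - 15*r)
o(C) = C⁴/2 (o(C) = (((1*C)*C)*C²)/2 = ((C*C)*C²)/2 = (C²*C²)/2 = C⁴/2)
P(-19, 19) - o(19) = (-30 - 15*(-19)) - 19⁴/2 = (-30 + 285) - 130321/2 = 255 - 1*130321/2 = 255 - 130321/2 = -129811/2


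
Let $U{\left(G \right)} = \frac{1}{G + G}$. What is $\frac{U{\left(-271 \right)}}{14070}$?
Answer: $- \frac{1}{7625940} \approx -1.3113 \cdot 10^{-7}$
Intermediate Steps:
$U{\left(G \right)} = \frac{1}{2 G}$
$\frac{U{\left(-271 \right)}}{14070} = \frac{\frac{1}{2} \frac{1}{-271}}{14070} = \frac{1}{2} \left(- \frac{1}{271}\right) \frac{1}{14070} = \left(- \frac{1}{542}\right) \frac{1}{14070} = - \frac{1}{7625940}$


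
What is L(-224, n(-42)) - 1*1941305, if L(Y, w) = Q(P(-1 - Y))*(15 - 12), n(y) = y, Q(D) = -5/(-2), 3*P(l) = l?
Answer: -3882595/2 ≈ -1.9413e+6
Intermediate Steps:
P(l) = l/3
Q(D) = 5/2 (Q(D) = -5*(-1/2) = 5/2)
L(Y, w) = 15/2 (L(Y, w) = 5*(15 - 12)/2 = (5/2)*3 = 15/2)
L(-224, n(-42)) - 1*1941305 = 15/2 - 1*1941305 = 15/2 - 1941305 = -3882595/2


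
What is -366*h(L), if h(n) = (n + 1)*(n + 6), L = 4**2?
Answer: -136884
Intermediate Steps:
L = 16
h(n) = (1 + n)*(6 + n)
-366*h(L) = -366*(6 + 16**2 + 7*16) = -366*(6 + 256 + 112) = -366*374 = -136884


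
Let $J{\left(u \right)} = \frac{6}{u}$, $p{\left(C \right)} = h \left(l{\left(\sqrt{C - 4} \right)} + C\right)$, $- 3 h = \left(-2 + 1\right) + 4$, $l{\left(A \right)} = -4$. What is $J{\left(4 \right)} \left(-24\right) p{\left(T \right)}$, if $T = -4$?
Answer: $-288$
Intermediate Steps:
$h = -1$ ($h = - \frac{\left(-2 + 1\right) + 4}{3} = - \frac{-1 + 4}{3} = \left(- \frac{1}{3}\right) 3 = -1$)
$p{\left(C \right)} = 4 - C$ ($p{\left(C \right)} = - (-4 + C) = 4 - C$)
$J{\left(4 \right)} \left(-24\right) p{\left(T \right)} = \frac{6}{4} \left(-24\right) \left(4 - -4\right) = 6 \cdot \frac{1}{4} \left(-24\right) \left(4 + 4\right) = \frac{3}{2} \left(-24\right) 8 = \left(-36\right) 8 = -288$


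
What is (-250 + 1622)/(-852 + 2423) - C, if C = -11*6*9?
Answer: 934546/1571 ≈ 594.87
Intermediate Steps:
C = -594 (C = -66*9 = -594)
(-250 + 1622)/(-852 + 2423) - C = (-250 + 1622)/(-852 + 2423) - 1*(-594) = 1372/1571 + 594 = 934546/1571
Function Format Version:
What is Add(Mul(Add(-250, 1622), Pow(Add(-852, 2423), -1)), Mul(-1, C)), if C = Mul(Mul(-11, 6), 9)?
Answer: Rational(934546, 1571) ≈ 594.87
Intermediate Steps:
C = -594 (C = Mul(-66, 9) = -594)
Add(Mul(Add(-250, 1622), Pow(Add(-852, 2423), -1)), Mul(-1, C)) = Add(Mul(Add(-250, 1622), Pow(Add(-852, 2423), -1)), Mul(-1, -594)) = Add(Mul(1372, Pow(1571, -1)), 594) = Add(Mul(1372, Rational(1, 1571)), 594) = Add(Rational(1372, 1571), 594) = Rational(934546, 1571)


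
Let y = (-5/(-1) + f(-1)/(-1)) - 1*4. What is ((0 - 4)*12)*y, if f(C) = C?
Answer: -96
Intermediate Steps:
y = 2 (y = (-5/(-1) - 1/(-1)) - 1*4 = (-5*(-1) - 1*(-1)) - 4 = (5 + 1) - 4 = 6 - 4 = 2)
((0 - 4)*12)*y = ((0 - 4)*12)*2 = -4*12*2 = -48*2 = -96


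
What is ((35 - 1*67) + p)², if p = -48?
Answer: 6400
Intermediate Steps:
((35 - 1*67) + p)² = ((35 - 1*67) - 48)² = ((35 - 67) - 48)² = (-32 - 48)² = (-80)² = 6400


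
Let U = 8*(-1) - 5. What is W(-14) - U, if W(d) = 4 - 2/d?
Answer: 120/7 ≈ 17.143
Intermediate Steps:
W(d) = 4 - 2/d
U = -13 (U = -8 - 5 = -13)
W(-14) - U = (4 - 2/(-14)) - 1*(-13) = (4 - 2*(-1/14)) + 13 = (4 + 1/7) + 13 = 29/7 + 13 = 120/7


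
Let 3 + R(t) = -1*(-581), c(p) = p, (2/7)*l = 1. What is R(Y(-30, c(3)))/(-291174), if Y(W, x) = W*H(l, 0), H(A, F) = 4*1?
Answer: -289/145587 ≈ -0.0019851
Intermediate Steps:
l = 7/2 (l = (7/2)*1 = 7/2 ≈ 3.5000)
H(A, F) = 4
Y(W, x) = 4*W (Y(W, x) = W*4 = 4*W)
R(t) = 578 (R(t) = -3 - 1*(-581) = -3 + 581 = 578)
R(Y(-30, c(3)))/(-291174) = 578/(-291174) = 578*(-1/291174) = -289/145587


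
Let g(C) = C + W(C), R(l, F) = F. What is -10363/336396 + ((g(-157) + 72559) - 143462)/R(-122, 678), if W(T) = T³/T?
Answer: -2603250145/38012748 ≈ -68.484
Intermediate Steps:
W(T) = T²
g(C) = C + C²
-10363/336396 + ((g(-157) + 72559) - 143462)/R(-122, 678) = -10363/336396 + ((-157*(1 - 157) + 72559) - 143462)/678 = -10363*1/336396 + ((-157*(-156) + 72559) - 143462)*(1/678) = -10363/336396 + ((24492 + 72559) - 143462)*(1/678) = -10363/336396 + (97051 - 143462)*(1/678) = -10363/336396 - 46411*1/678 = -10363/336396 - 46411/678 = -2603250145/38012748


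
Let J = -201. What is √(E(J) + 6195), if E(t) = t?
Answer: 9*√74 ≈ 77.421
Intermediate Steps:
√(E(J) + 6195) = √(-201 + 6195) = √5994 = 9*√74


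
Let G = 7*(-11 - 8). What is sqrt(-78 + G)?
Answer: I*sqrt(211) ≈ 14.526*I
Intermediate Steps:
G = -133 (G = 7*(-19) = -133)
sqrt(-78 + G) = sqrt(-78 - 133) = sqrt(-211) = I*sqrt(211)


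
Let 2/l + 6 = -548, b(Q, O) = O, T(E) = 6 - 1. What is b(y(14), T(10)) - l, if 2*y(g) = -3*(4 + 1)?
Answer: 1386/277 ≈ 5.0036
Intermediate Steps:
y(g) = -15/2 (y(g) = (-3*(4 + 1))/2 = (-3*5)/2 = (1/2)*(-15) = -15/2)
T(E) = 5
l = -1/277 (l = 2/(-6 - 548) = 2/(-554) = 2*(-1/554) = -1/277 ≈ -0.0036101)
b(y(14), T(10)) - l = 5 - 1*(-1/277) = 5 + 1/277 = 1386/277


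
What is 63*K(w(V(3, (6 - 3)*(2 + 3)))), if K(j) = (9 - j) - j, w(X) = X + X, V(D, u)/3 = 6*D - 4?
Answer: -10017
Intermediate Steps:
V(D, u) = -12 + 18*D (V(D, u) = 3*(6*D - 4) = 3*(-4 + 6*D) = -12 + 18*D)
w(X) = 2*X
K(j) = 9 - 2*j
63*K(w(V(3, (6 - 3)*(2 + 3)))) = 63*(9 - 4*(-12 + 18*3)) = 63*(9 - 4*(-12 + 54)) = 63*(9 - 4*42) = 63*(9 - 2*84) = 63*(9 - 168) = 63*(-159) = -10017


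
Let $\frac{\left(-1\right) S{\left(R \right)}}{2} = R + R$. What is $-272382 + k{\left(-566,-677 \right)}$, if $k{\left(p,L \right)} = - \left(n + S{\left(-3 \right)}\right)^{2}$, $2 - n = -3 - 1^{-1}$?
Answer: $-272706$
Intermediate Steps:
$S{\left(R \right)} = - 4 R$ ($S{\left(R \right)} = - 2 \left(R + R\right) = - 2 \cdot 2 R = - 4 R$)
$n = 6$ ($n = 2 - \left(-3 - 1^{-1}\right) = 2 - \left(-3 - 1\right) = 2 - -4 = 2 + 4 = 6$)
$k{\left(p,L \right)} = -324$ ($k{\left(p,L \right)} = - \left(6 - -12\right)^{2} = - \left(6 + 12\right)^{2} = - 18^{2} = \left(-1\right) 324 = -324$)
$-272382 + k{\left(-566,-677 \right)} = -272382 - 324 = -272706$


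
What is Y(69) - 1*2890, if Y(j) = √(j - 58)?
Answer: -2890 + √11 ≈ -2886.7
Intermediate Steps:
Y(j) = √(-58 + j)
Y(69) - 1*2890 = √(-58 + 69) - 1*2890 = √11 - 2890 = -2890 + √11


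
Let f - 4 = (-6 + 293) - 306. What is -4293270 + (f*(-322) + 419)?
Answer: -4288021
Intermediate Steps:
f = -15 (f = 4 + ((-6 + 293) - 306) = 4 + (287 - 306) = 4 - 19 = -15)
-4293270 + (f*(-322) + 419) = -4293270 + (-15*(-322) + 419) = -4293270 + (4830 + 419) = -4293270 + 5249 = -4288021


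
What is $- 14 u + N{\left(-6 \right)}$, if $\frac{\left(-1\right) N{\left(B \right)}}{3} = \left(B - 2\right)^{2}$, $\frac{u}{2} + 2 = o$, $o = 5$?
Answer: $-276$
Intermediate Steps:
$u = 6$ ($u = -4 + 2 \cdot 5 = -4 + 10 = 6$)
$N{\left(B \right)} = - 3 \left(-2 + B\right)^{2}$ ($N{\left(B \right)} = - 3 \left(B - 2\right)^{2} = - 3 \left(-2 + B\right)^{2}$)
$- 14 u + N{\left(-6 \right)} = \left(-14\right) 6 - 3 \left(-2 - 6\right)^{2} = -84 - 3 \left(-8\right)^{2} = -84 - 192 = -276$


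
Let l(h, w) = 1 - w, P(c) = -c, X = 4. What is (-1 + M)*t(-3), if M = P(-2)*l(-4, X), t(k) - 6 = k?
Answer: -21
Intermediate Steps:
t(k) = 6 + k
M = -6 (M = (-1*(-2))*(1 - 1*4) = 2*(1 - 4) = 2*(-3) = -6)
(-1 + M)*t(-3) = (-1 - 6)*(6 - 3) = -7*3 = -21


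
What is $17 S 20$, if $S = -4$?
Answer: $-1360$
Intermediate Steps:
$17 S 20 = 17 \left(-4\right) 20 = \left(-68\right) 20 = -1360$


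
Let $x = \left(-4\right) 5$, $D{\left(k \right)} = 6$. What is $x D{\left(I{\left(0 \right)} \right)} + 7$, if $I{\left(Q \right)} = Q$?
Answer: $-113$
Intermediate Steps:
$x = -20$
$x D{\left(I{\left(0 \right)} \right)} + 7 = \left(-20\right) 6 + 7 = -120 + 7 = -113$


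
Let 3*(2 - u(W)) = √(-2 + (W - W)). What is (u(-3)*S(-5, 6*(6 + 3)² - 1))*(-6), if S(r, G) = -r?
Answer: -60 + 10*I*√2 ≈ -60.0 + 14.142*I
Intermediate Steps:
u(W) = 2 - I*√2/3 (u(W) = 2 - √(-2 + (W - W))/3 = 2 - √(-2 + 0)/3 = 2 - I*√2/3)
(u(-3)*S(-5, 6*(6 + 3)² - 1))*(-6) = ((2 - I*√2/3)*(-1*(-5)))*(-6) = ((2 - I*√2/3)*5)*(-6) = (10 - 5*I*√2/3)*(-6) = -60 + 10*I*√2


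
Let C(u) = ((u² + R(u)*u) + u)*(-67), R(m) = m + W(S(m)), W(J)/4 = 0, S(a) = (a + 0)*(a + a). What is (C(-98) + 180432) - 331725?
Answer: -1431663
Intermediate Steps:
S(a) = 2*a² (S(a) = a*(2*a) = 2*a²)
W(J) = 0 (W(J) = 4*0 = 0)
R(m) = m (R(m) = m + 0 = m)
C(u) = -134*u² - 67*u (C(u) = ((u² + u*u) + u)*(-67) = ((u² + u²) + u)*(-67) = (2*u² + u)*(-67) = (u + 2*u²)*(-67) = -134*u² - 67*u)
(C(-98) + 180432) - 331725 = (-67*(-98)*(1 + 2*(-98)) + 180432) - 331725 = (-67*(-98)*(1 - 196) + 180432) - 331725 = (-67*(-98)*(-195) + 180432) - 331725 = (-1280370 + 180432) - 331725 = -1099938 - 331725 = -1431663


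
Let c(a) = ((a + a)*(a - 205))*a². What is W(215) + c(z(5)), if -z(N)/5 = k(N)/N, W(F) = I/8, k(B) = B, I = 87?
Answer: 420087/8 ≈ 52511.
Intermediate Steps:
W(F) = 87/8
z(N) = -5 (z(N) = -5*N/N = -5*1 = -5)
c(a) = 2*a³*(-205 + a) (c(a) = ((2*a)*(-205 + a))*a² = (2*a*(-205 + a))*a² = 2*a³*(-205 + a))
W(215) + c(z(5)) = 87/8 + 2*(-5)³*(-205 - 5) = 87/8 + 2*(-125)*(-210) = 87/8 + 52500 = 420087/8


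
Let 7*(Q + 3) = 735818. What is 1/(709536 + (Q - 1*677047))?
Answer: 7/963220 ≈ 7.2673e-6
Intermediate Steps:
Q = 735797/7 (Q = -3 + (⅐)*735818 = -3 + 735818/7 = 735797/7 ≈ 1.0511e+5)
1/(709536 + (Q - 1*677047)) = 1/(709536 + (735797/7 - 1*677047)) = 1/(709536 + (735797/7 - 677047)) = 1/(709536 - 4003532/7) = 1/(963220/7) = 7/963220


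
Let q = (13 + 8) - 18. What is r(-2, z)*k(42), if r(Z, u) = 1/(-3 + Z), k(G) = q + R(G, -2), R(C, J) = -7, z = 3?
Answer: ⅘ ≈ 0.80000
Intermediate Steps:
q = 3 (q = 21 - 18 = 3)
k(G) = -4 (k(G) = 3 - 7 = -4)
r(-2, z)*k(42) = -4/(-3 - 2) = -4/(-5) = -⅕*(-4) = ⅘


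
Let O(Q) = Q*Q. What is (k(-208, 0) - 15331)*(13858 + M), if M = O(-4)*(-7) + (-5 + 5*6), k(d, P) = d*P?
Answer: -211123201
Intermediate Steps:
O(Q) = Q²
k(d, P) = P*d
M = -87 (M = (-4)²*(-7) + (-5 + 5*6) = 16*(-7) + (-5 + 30) = -112 + 25 = -87)
(k(-208, 0) - 15331)*(13858 + M) = (0*(-208) - 15331)*(13858 - 87) = (0 - 15331)*13771 = -15331*13771 = -211123201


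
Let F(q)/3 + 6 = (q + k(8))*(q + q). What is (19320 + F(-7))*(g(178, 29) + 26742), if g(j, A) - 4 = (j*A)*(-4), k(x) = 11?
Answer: 116679132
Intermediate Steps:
F(q) = -18 + 6*q*(11 + q) (F(q) = -18 + 3*((q + 11)*(q + q)) = -18 + 3*((11 + q)*(2*q)) = -18 + 3*(2*q*(11 + q)) = -18 + 6*q*(11 + q))
g(j, A) = 4 - 4*A*j (g(j, A) = 4 + (j*A)*(-4) = 4 + (A*j)*(-4) = 4 - 4*A*j)
(19320 + F(-7))*(g(178, 29) + 26742) = (19320 + (-18 + 6*(-7)² + 66*(-7)))*((4 - 4*29*178) + 26742) = (19320 + (-18 + 6*49 - 462))*((4 - 20648) + 26742) = (19320 + (-18 + 294 - 462))*(-20644 + 26742) = (19320 - 186)*6098 = 19134*6098 = 116679132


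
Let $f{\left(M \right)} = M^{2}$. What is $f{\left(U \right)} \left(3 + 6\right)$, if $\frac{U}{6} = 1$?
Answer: $324$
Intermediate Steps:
$U = 6$ ($U = 6 \cdot 1 = 6$)
$f{\left(U \right)} \left(3 + 6\right) = 6^{2} \left(3 + 6\right) = 36 \cdot 9 = 324$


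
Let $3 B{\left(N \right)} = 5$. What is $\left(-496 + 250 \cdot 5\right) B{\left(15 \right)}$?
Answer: $\frac{3770}{3} \approx 1256.7$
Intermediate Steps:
$B{\left(N \right)} = \frac{5}{3}$ ($B{\left(N \right)} = \frac{1}{3} \cdot 5 = \frac{5}{3}$)
$\left(-496 + 250 \cdot 5\right) B{\left(15 \right)} = \left(-496 + 250 \cdot 5\right) \frac{5}{3} = \left(-496 + 1250\right) \frac{5}{3} = 754 \cdot \frac{5}{3} = \frac{3770}{3}$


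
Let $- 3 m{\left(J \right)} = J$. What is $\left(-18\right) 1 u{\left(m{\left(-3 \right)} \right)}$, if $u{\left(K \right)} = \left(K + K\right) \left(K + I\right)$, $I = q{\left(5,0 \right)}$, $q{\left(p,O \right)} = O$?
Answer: $-36$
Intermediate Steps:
$I = 0$
$m{\left(J \right)} = - \frac{J}{3}$
$u{\left(K \right)} = 2 K^{2}$ ($u{\left(K \right)} = \left(K + K\right) \left(K + 0\right) = 2 K K = 2 K^{2}$)
$\left(-18\right) 1 u{\left(m{\left(-3 \right)} \right)} = \left(-18\right) 1 \cdot 2 \left(\left(- \frac{1}{3}\right) \left(-3\right)\right)^{2} = - 18 \cdot 2 \cdot 1^{2} = - 18 \cdot 2 \cdot 1 = \left(-18\right) 2 = -36$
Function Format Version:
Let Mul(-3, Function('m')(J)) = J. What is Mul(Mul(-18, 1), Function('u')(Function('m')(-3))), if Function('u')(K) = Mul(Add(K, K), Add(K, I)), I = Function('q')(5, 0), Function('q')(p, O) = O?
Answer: -36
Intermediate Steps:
I = 0
Function('m')(J) = Mul(Rational(-1, 3), J)
Function('u')(K) = Mul(2, Pow(K, 2)) (Function('u')(K) = Mul(Add(K, K), Add(K, 0)) = Mul(Mul(2, K), K) = Mul(2, Pow(K, 2)))
Mul(Mul(-18, 1), Function('u')(Function('m')(-3))) = Mul(Mul(-18, 1), Mul(2, Pow(Mul(Rational(-1, 3), -3), 2))) = Mul(-18, Mul(2, Pow(1, 2))) = Mul(-18, Mul(2, 1)) = Mul(-18, 2) = -36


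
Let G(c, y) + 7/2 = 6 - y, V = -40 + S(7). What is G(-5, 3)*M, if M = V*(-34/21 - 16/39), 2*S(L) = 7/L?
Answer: -21883/546 ≈ -40.079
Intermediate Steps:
S(L) = 7/(2*L) (S(L) = (7/L)/2 = 7/(2*L))
V = -79/2 (V = -40 + (7/2)/7 = -40 + (7/2)*(⅐) = -40 + ½ = -79/2 ≈ -39.500)
G(c, y) = 5/2 - y (G(c, y) = -7/2 + (6 - y) = 5/2 - y)
M = 21883/273 (M = -79*(-34/21 - 16/39)/2 = -79/2*(-554/273) = 21883/273 ≈ 80.157)
G(-5, 3)*M = (5/2 - 1*3)*(21883/273) = (5/2 - 3)*(21883/273) = -½*21883/273 = -21883/546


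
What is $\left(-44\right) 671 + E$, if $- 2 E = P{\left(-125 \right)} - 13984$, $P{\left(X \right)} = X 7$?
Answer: $- \frac{44189}{2} \approx -22095.0$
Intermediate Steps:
$P{\left(X \right)} = 7 X$
$E = \frac{14859}{2}$ ($E = - \frac{7 \left(-125\right) - 13984}{2} = - \frac{-875 - 13984}{2} = \left(- \frac{1}{2}\right) \left(-14859\right) = \frac{14859}{2} \approx 7429.5$)
$\left(-44\right) 671 + E = \left(-44\right) 671 + \frac{14859}{2} = -29524 + \frac{14859}{2} = - \frac{44189}{2}$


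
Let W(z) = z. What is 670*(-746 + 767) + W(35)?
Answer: 14105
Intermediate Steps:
670*(-746 + 767) + W(35) = 670*(-746 + 767) + 35 = 670*21 + 35 = 14070 + 35 = 14105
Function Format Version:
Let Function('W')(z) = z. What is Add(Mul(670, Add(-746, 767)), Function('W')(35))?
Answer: 14105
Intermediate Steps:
Add(Mul(670, Add(-746, 767)), Function('W')(35)) = Add(Mul(670, Add(-746, 767)), 35) = Add(Mul(670, 21), 35) = Add(14070, 35) = 14105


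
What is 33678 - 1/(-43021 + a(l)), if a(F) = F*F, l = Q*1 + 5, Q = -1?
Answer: 1448322391/43005 ≈ 33678.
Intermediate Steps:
l = 4 (l = -1*1 + 5 = -1 + 5 = 4)
a(F) = F²
33678 - 1/(-43021 + a(l)) = 33678 - 1/(-43021 + 4²) = 33678 - 1/(-43021 + 16) = 33678 - 1/(-43005) = 33678 - 1*(-1/43005) = 33678 + 1/43005 = 1448322391/43005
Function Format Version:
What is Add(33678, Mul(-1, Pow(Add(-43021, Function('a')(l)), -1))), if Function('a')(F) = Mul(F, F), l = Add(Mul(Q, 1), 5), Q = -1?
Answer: Rational(1448322391, 43005) ≈ 33678.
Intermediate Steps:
l = 4 (l = Add(Mul(-1, 1), 5) = Add(-1, 5) = 4)
Function('a')(F) = Pow(F, 2)
Add(33678, Mul(-1, Pow(Add(-43021, Function('a')(l)), -1))) = Add(33678, Mul(-1, Pow(Add(-43021, Pow(4, 2)), -1))) = Add(33678, Mul(-1, Pow(Add(-43021, 16), -1))) = Add(33678, Mul(-1, Pow(-43005, -1))) = Add(33678, Mul(-1, Rational(-1, 43005))) = Add(33678, Rational(1, 43005)) = Rational(1448322391, 43005)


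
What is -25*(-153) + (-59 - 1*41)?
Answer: 3725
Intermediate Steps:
-25*(-153) + (-59 - 1*41) = 3825 + (-59 - 41) = 3825 - 100 = 3725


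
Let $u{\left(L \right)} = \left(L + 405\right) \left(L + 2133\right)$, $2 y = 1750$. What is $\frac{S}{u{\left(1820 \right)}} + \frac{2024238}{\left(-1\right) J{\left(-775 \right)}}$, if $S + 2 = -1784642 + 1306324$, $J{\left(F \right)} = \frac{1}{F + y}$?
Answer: $- \frac{356080670318664}{1759085} \approx -2.0242 \cdot 10^{8}$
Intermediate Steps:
$y = 875$ ($y = \frac{1}{2} \cdot 1750 = 875$)
$J{\left(F \right)} = \frac{1}{875 + F}$ ($J{\left(F \right)} = \frac{1}{F + 875} = \frac{1}{875 + F}$)
$u{\left(L \right)} = \left(405 + L\right) \left(2133 + L\right)$
$S = -478320$ ($S = -2 + \left(-1784642 + 1306324\right) = -2 - 478318 = -478320$)
$\frac{S}{u{\left(1820 \right)}} + \frac{2024238}{\left(-1\right) J{\left(-775 \right)}} = - \frac{478320}{863865 + 1820^{2} + 2538 \cdot 1820} + \frac{2024238}{\left(-1\right) \frac{1}{875 - 775}} = - \frac{478320}{863865 + 3312400 + 4619160} + \frac{2024238}{\left(-1\right) \frac{1}{100}} = - \frac{478320}{8795425} + \frac{2024238}{\left(-1\right) \frac{1}{100}} = \left(-478320\right) \frac{1}{8795425} + \frac{2024238}{- \frac{1}{100}} = - \frac{95664}{1759085} + 2024238 \left(-100\right) = - \frac{95664}{1759085} - 202423800 = - \frac{356080670318664}{1759085}$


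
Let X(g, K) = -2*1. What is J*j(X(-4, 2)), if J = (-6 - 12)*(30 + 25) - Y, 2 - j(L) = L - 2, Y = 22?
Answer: -6072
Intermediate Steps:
X(g, K) = -2
j(L) = 4 - L (j(L) = 2 - (L - 2) = 2 - (-2 + L) = 2 + (2 - L) = 4 - L)
J = -1012 (J = (-6 - 12)*(30 + 25) - 1*22 = -18*55 - 22 = -990 - 22 = -1012)
J*j(X(-4, 2)) = -1012*(4 - 1*(-2)) = -1012*(4 + 2) = -1012*6 = -6072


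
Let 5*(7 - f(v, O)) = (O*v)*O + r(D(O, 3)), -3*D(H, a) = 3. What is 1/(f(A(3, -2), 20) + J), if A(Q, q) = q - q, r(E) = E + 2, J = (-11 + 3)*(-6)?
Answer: 5/274 ≈ 0.018248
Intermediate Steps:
D(H, a) = -1 (D(H, a) = -⅓*3 = -1)
J = 48 (J = -8*(-6) = 48)
r(E) = 2 + E
A(Q, q) = 0
f(v, O) = 34/5 - v*O²/5 (f(v, O) = 7 - ((O*v)*O + (2 - 1))/5 = 7 - (v*O² + 1)/5 = 7 - (1 + v*O²)/5 = 7 + (-⅕ - v*O²/5) = 34/5 - v*O²/5)
1/(f(A(3, -2), 20) + J) = 1/((34/5 - ⅕*0*20²) + 48) = 1/((34/5 - ⅕*0*400) + 48) = 1/((34/5 + 0) + 48) = 1/(34/5 + 48) = 1/(274/5) = 5/274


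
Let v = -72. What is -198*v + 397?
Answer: 14653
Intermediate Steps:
-198*v + 397 = -198*(-72) + 397 = 14256 + 397 = 14653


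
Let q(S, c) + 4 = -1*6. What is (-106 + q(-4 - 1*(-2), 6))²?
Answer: 13456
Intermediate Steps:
q(S, c) = -10 (q(S, c) = -4 - 1*6 = -4 - 6 = -10)
(-106 + q(-4 - 1*(-2), 6))² = (-106 - 10)² = (-116)² = 13456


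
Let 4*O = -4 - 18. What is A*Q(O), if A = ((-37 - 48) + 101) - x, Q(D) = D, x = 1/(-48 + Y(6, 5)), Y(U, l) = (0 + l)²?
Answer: -4059/46 ≈ -88.239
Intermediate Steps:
Y(U, l) = l²
O = -11/2 (O = (-4 - 18)/4 = (¼)*(-22) = -11/2 ≈ -5.5000)
x = -1/23 (x = 1/(-48 + 5²) = 1/(-48 + 25) = 1/(-23) = -1/23 ≈ -0.043478)
A = 369/23 (A = ((-37 - 48) + 101) - 1*(-1/23) = (-85 + 101) + 1/23 = 16 + 1/23 = 369/23 ≈ 16.043)
A*Q(O) = (369/23)*(-11/2) = -4059/46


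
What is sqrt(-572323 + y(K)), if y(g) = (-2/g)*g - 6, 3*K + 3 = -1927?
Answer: I*sqrt(572331) ≈ 756.53*I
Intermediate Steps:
K = -1930/3 (K = -1 + (1/3)*(-1927) = -1 - 1927/3 = -1930/3 ≈ -643.33)
y(g) = -8 (y(g) = -2 - 6 = -8)
sqrt(-572323 + y(K)) = sqrt(-572323 - 8) = sqrt(-572331) = I*sqrt(572331)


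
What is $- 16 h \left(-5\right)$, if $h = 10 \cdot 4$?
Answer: $3200$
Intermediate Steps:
$h = 40$
$- 16 h \left(-5\right) = \left(-16\right) 40 \left(-5\right) = \left(-640\right) \left(-5\right) = 3200$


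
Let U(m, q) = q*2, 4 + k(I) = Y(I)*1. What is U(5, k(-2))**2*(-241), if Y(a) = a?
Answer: -34704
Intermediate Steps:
k(I) = -4 + I (k(I) = -4 + I*1 = -4 + I)
U(m, q) = 2*q
U(5, k(-2))**2*(-241) = (2*(-4 - 2))**2*(-241) = (2*(-6))**2*(-241) = (-12)**2*(-241) = 144*(-241) = -34704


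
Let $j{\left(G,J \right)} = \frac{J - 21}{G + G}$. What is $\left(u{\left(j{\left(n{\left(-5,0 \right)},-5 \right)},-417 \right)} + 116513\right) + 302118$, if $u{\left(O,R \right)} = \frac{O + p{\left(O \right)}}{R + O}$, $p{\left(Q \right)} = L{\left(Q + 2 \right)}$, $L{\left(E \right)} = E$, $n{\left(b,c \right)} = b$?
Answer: $\frac{216850849}{518} \approx 4.1863 \cdot 10^{5}$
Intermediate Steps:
$p{\left(Q \right)} = 2 + Q$ ($p{\left(Q \right)} = Q + 2 = 2 + Q$)
$j{\left(G,J \right)} = \frac{-21 + J}{2 G}$
$u{\left(O,R \right)} = \frac{2 + 2 O}{O + R}$ ($u{\left(O,R \right)} = \frac{O + \left(2 + O\right)}{R + O} = \frac{2 + 2 O}{O + R}$)
$\left(u{\left(j{\left(n{\left(-5,0 \right)},-5 \right)},-417 \right)} + 116513\right) + 302118 = \left(\frac{2 \left(1 + \frac{-21 - 5}{2 \left(-5\right)}\right)}{\frac{-21 - 5}{2 \left(-5\right)} - 417} + 116513\right) + 302118 = \left(\frac{2 \left(1 + \frac{1}{2} \left(- \frac{1}{5}\right) \left(-26\right)\right)}{\frac{1}{2} \left(- \frac{1}{5}\right) \left(-26\right) - 417} + 116513\right) + 302118 = \left(\frac{2 \left(1 + \frac{13}{5}\right)}{\frac{13}{5} - 417} + 116513\right) + 302118 = \left(2 \frac{1}{- \frac{2072}{5}} \cdot \frac{18}{5} + 116513\right) + 302118 = \left(2 \left(- \frac{5}{2072}\right) \frac{18}{5} + 116513\right) + 302118 = \left(- \frac{9}{518} + 116513\right) + 302118 = \frac{60353725}{518} + 302118 = \frac{216850849}{518}$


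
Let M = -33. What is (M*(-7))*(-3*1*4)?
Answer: -2772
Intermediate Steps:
(M*(-7))*(-3*1*4) = (-33*(-7))*(-3*1*4) = 231*(-3*4) = 231*(-12) = -2772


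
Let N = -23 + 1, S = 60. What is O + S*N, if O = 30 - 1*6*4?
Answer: -1314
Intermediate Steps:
O = 6 (O = 30 - 6*4 = 30 - 1*24 = 30 - 24 = 6)
N = -22
O + S*N = 6 + 60*(-22) = 6 - 1320 = -1314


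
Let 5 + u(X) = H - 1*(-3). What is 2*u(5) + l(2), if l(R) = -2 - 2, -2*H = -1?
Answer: -7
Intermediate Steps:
H = 1/2 (H = -1/2*(-1) = 1/2 ≈ 0.50000)
l(R) = -4
u(X) = -3/2 (u(X) = -5 + (1/2 - 1*(-3)) = -5 + (1/2 + 3) = -5 + 7/2 = -3/2)
2*u(5) + l(2) = 2*(-3/2) - 4 = -3 - 4 = -7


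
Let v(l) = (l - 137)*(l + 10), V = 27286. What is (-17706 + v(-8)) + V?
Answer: 9290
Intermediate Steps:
v(l) = (-137 + l)*(10 + l)
(-17706 + v(-8)) + V = (-17706 + (-1370 + (-8)**2 - 127*(-8))) + 27286 = (-17706 + (-1370 + 64 + 1016)) + 27286 = (-17706 - 290) + 27286 = -17996 + 27286 = 9290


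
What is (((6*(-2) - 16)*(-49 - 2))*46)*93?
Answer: 6108984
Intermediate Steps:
(((6*(-2) - 16)*(-49 - 2))*46)*93 = (((-12 - 16)*(-51))*46)*93 = (-28*(-51)*46)*93 = (1428*46)*93 = 65688*93 = 6108984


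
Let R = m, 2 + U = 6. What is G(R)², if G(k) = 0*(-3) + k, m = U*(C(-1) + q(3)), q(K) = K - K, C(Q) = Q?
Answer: 16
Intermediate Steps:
q(K) = 0
U = 4 (U = -2 + 6 = 4)
m = -4 (m = 4*(-1 + 0) = 4*(-1) = -4)
R = -4
G(k) = k (G(k) = 0 + k = k)
G(R)² = (-4)² = 16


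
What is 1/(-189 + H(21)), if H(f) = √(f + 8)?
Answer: -189/35692 - √29/35692 ≈ -0.0054462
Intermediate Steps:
H(f) = √(8 + f)
1/(-189 + H(21)) = 1/(-189 + √(8 + 21)) = 1/(-189 + √29)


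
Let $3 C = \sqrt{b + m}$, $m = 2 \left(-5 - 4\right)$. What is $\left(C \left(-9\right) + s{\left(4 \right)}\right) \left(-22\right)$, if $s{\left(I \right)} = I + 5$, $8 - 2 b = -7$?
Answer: $-198 + 33 i \sqrt{42} \approx -198.0 + 213.86 i$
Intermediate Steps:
$b = \frac{15}{2}$ ($b = 4 - - \frac{7}{2} = 4 + \frac{7}{2} = \frac{15}{2} \approx 7.5$)
$m = -18$ ($m = 2 \left(-9\right) = -18$)
$s{\left(I \right)} = 5 + I$
$C = \frac{i \sqrt{42}}{6}$ ($C = \frac{\sqrt{\frac{15}{2} - 18}}{3} = \frac{\sqrt{- \frac{21}{2}}}{3} = \frac{\frac{1}{2} i \sqrt{42}}{3} = \frac{i \sqrt{42}}{6} \approx 1.0801 i$)
$\left(C \left(-9\right) + s{\left(4 \right)}\right) \left(-22\right) = \left(\frac{i \sqrt{42}}{6} \left(-9\right) + \left(5 + 4\right)\right) \left(-22\right) = \left(- \frac{3 i \sqrt{42}}{2} + 9\right) \left(-22\right) = \left(9 - \frac{3 i \sqrt{42}}{2}\right) \left(-22\right) = -198 + 33 i \sqrt{42}$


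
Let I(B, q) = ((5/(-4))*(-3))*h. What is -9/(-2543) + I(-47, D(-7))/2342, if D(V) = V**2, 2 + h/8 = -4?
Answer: -218331/2977853 ≈ -0.073318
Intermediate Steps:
h = -48 (h = -16 + 8*(-4) = -16 - 32 = -48)
I(B, q) = -180 (I(B, q) = ((5/(-4))*(-3))*(-48) = ((5*(-1/4))*(-3))*(-48) = -5/4*(-3)*(-48) = (15/4)*(-48) = -180)
-9/(-2543) + I(-47, D(-7))/2342 = -9/(-2543) - 180/2342 = -9*(-1/2543) - 180*1/2342 = 9/2543 - 90/1171 = -218331/2977853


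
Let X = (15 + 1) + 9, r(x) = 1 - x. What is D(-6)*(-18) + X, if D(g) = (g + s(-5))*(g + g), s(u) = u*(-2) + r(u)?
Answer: 2185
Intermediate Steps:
s(u) = 1 - 3*u (s(u) = u*(-2) + (1 - u) = -2*u + (1 - u) = 1 - 3*u)
X = 25 (X = 16 + 9 = 25)
D(g) = 2*g*(16 + g) (D(g) = (g + (1 - 3*(-5)))*(g + g) = (g + (1 + 15))*(2*g) = (g + 16)*(2*g) = (16 + g)*(2*g) = 2*g*(16 + g))
D(-6)*(-18) + X = (2*(-6)*(16 - 6))*(-18) + 25 = (2*(-6)*10)*(-18) + 25 = -120*(-18) + 25 = 2160 + 25 = 2185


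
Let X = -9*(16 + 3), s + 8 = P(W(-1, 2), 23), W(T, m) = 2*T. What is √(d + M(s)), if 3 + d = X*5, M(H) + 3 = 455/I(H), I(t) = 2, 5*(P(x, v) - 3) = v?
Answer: I*√2534/2 ≈ 25.169*I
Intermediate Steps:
P(x, v) = 3 + v/5
s = -⅖ (s = -8 + (3 + (⅕)*23) = -8 + (3 + 23/5) = -8 + 38/5 = -⅖ ≈ -0.40000)
X = -171 (X = -9*19 = -171)
M(H) = 449/2 (M(H) = -3 + 455/2 = 449/2)
d = -858 (d = -3 - 171*5 = -3 - 855 = -858)
√(d + M(s)) = √(-858 + 449/2) = √(-1267/2) = I*√2534/2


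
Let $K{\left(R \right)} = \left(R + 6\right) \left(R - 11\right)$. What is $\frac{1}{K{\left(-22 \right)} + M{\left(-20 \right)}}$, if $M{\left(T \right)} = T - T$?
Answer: $\frac{1}{528} \approx 0.0018939$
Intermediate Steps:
$K{\left(R \right)} = \left(-11 + R\right) \left(6 + R\right)$ ($K{\left(R \right)} = \left(6 + R\right) \left(-11 + R\right) = \left(-11 + R\right) \left(6 + R\right)$)
$M{\left(T \right)} = 0$
$\frac{1}{K{\left(-22 \right)} + M{\left(-20 \right)}} = \frac{1}{\left(-66 + \left(-22\right)^{2} - -110\right) + 0} = \frac{1}{\left(-66 + 484 + 110\right) + 0} = \frac{1}{528 + 0} = \frac{1}{528}$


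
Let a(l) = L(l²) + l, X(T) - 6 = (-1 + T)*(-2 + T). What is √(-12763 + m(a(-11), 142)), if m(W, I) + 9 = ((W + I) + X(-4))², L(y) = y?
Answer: 2*√17543 ≈ 264.90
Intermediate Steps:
X(T) = 6 + (-1 + T)*(-2 + T)
a(l) = l + l² (a(l) = l² + l = l + l²)
m(W, I) = -9 + (36 + I + W)² (m(W, I) = -9 + ((W + I) + (8 + (-4)² - 3*(-4)))² = -9 + ((I + W) + (8 + 16 + 12))² = -9 + ((I + W) + 36)² = -9 + (36 + I + W)²)
√(-12763 + m(a(-11), 142)) = √(-12763 + (-9 + (36 + 142 - 11*(1 - 11))²)) = √(-12763 + (-9 + (36 + 142 - 11*(-10))²)) = √(-12763 + (-9 + (36 + 142 + 110)²)) = √(-12763 + (-9 + 288²)) = √(-12763 + (-9 + 82944)) = √(-12763 + 82935) = √70172 = 2*√17543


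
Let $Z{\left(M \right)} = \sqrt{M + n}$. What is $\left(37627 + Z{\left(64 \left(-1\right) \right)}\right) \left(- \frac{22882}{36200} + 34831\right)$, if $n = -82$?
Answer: $\frac{23721176779193}{18100} + \frac{630429659 i \sqrt{146}}{18100} \approx 1.3106 \cdot 10^{9} + 4.2086 \cdot 10^{5} i$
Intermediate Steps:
$Z{\left(M \right)} = \sqrt{-82 + M}$ ($Z{\left(M \right)} = \sqrt{M - 82} = \sqrt{-82 + M}$)
$\left(37627 + Z{\left(64 \left(-1\right) \right)}\right) \left(- \frac{22882}{36200} + 34831\right) = \left(37627 + \sqrt{-82 + 64 \left(-1\right)}\right) \left(- \frac{22882}{36200} + 34831\right) = \left(37627 + \sqrt{-82 - 64}\right) \left(\left(-22882\right) \frac{1}{36200} + 34831\right) = \left(37627 + \sqrt{-146}\right) \left(- \frac{11441}{18100} + 34831\right) = \left(37627 + i \sqrt{146}\right) \frac{630429659}{18100} = \frac{23721176779193}{18100} + \frac{630429659 i \sqrt{146}}{18100}$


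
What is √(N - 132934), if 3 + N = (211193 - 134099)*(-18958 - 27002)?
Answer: I*√3543373177 ≈ 59526.0*I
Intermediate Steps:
N = -3543240243 (N = -3 + (211193 - 134099)*(-18958 - 27002) = -3 + 77094*(-45960) = -3 - 3543240240 = -3543240243)
√(N - 132934) = √(-3543240243 - 132934) = √(-3543373177) = I*√3543373177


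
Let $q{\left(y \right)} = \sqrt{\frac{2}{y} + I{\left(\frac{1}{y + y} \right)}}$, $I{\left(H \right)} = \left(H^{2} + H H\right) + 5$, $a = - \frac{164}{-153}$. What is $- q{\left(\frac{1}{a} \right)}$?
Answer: $- \frac{\sqrt{180677}}{153} \approx -2.7782$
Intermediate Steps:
$a = \frac{164}{153}$ ($a = \left(-164\right) \left(- \frac{1}{153}\right) = \frac{164}{153} \approx 1.0719$)
$I{\left(H \right)} = 5 + 2 H^{2}$ ($I{\left(H \right)} = \left(H^{2} + H^{2}\right) + 5 = 2 H^{2} + 5 = 5 + 2 H^{2}$)
$q{\left(y \right)} = \sqrt{5 + \frac{1}{2 y^{2}} + \frac{2}{y}}$ ($q{\left(y \right)} = \sqrt{\frac{2}{y} + \left(5 + 2 \left(\frac{1}{y + y}\right)^{2}\right)} = \sqrt{\frac{2}{y} + \left(5 + 2 \left(\frac{1}{2 y}\right)^{2}\right)} = \sqrt{\frac{2}{y} + \left(5 + 2 \frac{1}{4 y^{2}}\right)} = \sqrt{\frac{2}{y} + \left(5 + \frac{1}{2 y^{2}}\right)} = \sqrt{5 + \frac{1}{2 y^{2}} + \frac{2}{y}}$)
$- q{\left(\frac{1}{a} \right)} = - \frac{\sqrt{20 + \frac{2}{\frac{23409}{26896}} + \frac{8}{\frac{1}{\frac{164}{153}}}}}{2} = - \frac{\sqrt{20 + \frac{2}{\frac{23409}{26896}} + \frac{8}{\frac{153}{164}}}}{2} = - \frac{\sqrt{20 + 2 \cdot \frac{26896}{23409} + 8 \cdot \frac{164}{153}}}{2} = - \frac{\sqrt{20 + \frac{53792}{23409} + \frac{1312}{153}}}{2} = - \frac{\sqrt{\frac{722708}{23409}}}{2} = - \frac{\frac{2}{153} \sqrt{180677}}{2} = - \frac{\sqrt{180677}}{153}$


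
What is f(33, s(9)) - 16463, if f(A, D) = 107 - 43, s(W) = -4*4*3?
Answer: -16399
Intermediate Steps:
s(W) = -48 (s(W) = -16*3 = -48)
f(A, D) = 64
f(33, s(9)) - 16463 = 64 - 16463 = -16399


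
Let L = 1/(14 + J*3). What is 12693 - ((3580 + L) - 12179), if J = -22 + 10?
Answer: 468425/22 ≈ 21292.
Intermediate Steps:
J = -12
L = -1/22 (L = 1/(14 - 12*3) = 1/(14 - 36) = 1/(-22) = -1/22 ≈ -0.045455)
12693 - ((3580 + L) - 12179) = 12693 - ((3580 - 1/22) - 12179) = 12693 - (78759/22 - 12179) = 12693 - 1*(-189179/22) = 12693 + 189179/22 = 468425/22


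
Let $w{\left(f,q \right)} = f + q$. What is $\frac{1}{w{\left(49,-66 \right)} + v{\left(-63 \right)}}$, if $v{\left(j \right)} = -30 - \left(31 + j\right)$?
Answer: $- \frac{1}{15} \approx -0.066667$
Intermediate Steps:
$v{\left(j \right)} = -61 - j$
$\frac{1}{w{\left(49,-66 \right)} + v{\left(-63 \right)}} = \frac{1}{\left(49 - 66\right) - -2} = \frac{1}{-17 + \left(-61 + 63\right)} = \frac{1}{-17 + 2} = \frac{1}{-15} = - \frac{1}{15}$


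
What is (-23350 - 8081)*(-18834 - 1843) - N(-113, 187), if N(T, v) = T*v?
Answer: 649919918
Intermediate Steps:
(-23350 - 8081)*(-18834 - 1843) - N(-113, 187) = (-23350 - 8081)*(-18834 - 1843) - (-113)*187 = -31431*(-20677) - 1*(-21131) = 649898787 + 21131 = 649919918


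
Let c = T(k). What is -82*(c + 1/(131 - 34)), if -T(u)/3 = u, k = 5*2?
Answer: 238538/97 ≈ 2459.2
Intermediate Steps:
k = 10
T(u) = -3*u
c = -30 (c = -3*10 = -30)
-82*(c + 1/(131 - 34)) = -82*(-30 + 1/(131 - 34)) = -82*(-30 + 1/97) = -82*(-2909/97) = 238538/97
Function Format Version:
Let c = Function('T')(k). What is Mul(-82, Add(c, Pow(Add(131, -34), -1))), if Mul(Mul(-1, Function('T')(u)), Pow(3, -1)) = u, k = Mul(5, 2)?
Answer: Rational(238538, 97) ≈ 2459.2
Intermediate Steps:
k = 10
Function('T')(u) = Mul(-3, u)
c = -30 (c = Mul(-3, 10) = -30)
Mul(-82, Add(c, Pow(Add(131, -34), -1))) = Mul(-82, Add(-30, Pow(Add(131, -34), -1))) = Mul(-82, Add(-30, Pow(97, -1))) = Mul(-82, Add(-30, Rational(1, 97))) = Mul(-82, Rational(-2909, 97)) = Rational(238538, 97)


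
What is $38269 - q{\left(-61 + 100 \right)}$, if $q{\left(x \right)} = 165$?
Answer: $38104$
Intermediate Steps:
$38269 - q{\left(-61 + 100 \right)} = 38269 - 165 = 38104$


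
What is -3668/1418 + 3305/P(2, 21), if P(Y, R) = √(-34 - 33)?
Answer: -1834/709 - 3305*I*√67/67 ≈ -2.5867 - 403.77*I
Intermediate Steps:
P(Y, R) = I*√67 (P(Y, R) = √(-67) = I*√67)
-3668/1418 + 3305/P(2, 21) = -3668/1418 + 3305/((I*√67)) = -3668*1/1418 + 3305*(-I*√67/67) = -1834/709 - 3305*I*√67/67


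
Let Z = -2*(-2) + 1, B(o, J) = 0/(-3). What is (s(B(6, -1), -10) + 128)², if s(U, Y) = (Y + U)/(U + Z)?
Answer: 15876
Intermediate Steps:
B(o, J) = 0 (B(o, J) = 0*(-⅓) = 0)
Z = 5 (Z = 4 + 1 = 5)
s(U, Y) = (U + Y)/(5 + U) (s(U, Y) = (Y + U)/(U + 5) = (U + Y)/(5 + U))
(s(B(6, -1), -10) + 128)² = ((0 - 10)/(5 + 0) + 128)² = (-10/5 + 128)² = ((⅕)*(-10) + 128)² = (-2 + 128)² = 126² = 15876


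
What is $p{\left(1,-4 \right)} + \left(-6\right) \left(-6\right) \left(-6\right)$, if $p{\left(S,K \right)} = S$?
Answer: $-215$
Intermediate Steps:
$p{\left(1,-4 \right)} + \left(-6\right) \left(-6\right) \left(-6\right) = 1 + \left(-6\right) \left(-6\right) \left(-6\right) = 1 + 36 \left(-6\right) = 1 - 216 = -215$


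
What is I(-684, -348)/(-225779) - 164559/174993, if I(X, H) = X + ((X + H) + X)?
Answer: -12244661087/13169914849 ≈ -0.92974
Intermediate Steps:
I(X, H) = H + 3*X (I(X, H) = X + ((H + X) + X) = X + (H + 2*X) = H + 3*X)
I(-684, -348)/(-225779) - 164559/174993 = (-348 + 3*(-684))/(-225779) - 164559/174993 = (-348 - 2052)*(-1/225779) - 164559*1/174993 = -2400*(-1/225779) - 54853/58331 = 2400/225779 - 54853/58331 = -12244661087/13169914849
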